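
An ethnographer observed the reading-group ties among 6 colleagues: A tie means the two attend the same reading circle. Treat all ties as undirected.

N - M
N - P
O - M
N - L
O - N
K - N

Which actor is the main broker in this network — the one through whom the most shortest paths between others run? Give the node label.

N

Unnormalized betweenness of each node: K:0, L:0, M:0, N:9, O:0, P:0.
N has the largest value, 9, making it the main broker — the node through which the most shortest paths run.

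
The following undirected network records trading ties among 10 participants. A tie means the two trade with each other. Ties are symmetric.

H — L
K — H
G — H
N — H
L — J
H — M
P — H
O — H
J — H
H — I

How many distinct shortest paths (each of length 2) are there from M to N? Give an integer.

The shortest distance is 2, and the only length-2 path is M–H–N. So there is exactly 1 shortest path.

1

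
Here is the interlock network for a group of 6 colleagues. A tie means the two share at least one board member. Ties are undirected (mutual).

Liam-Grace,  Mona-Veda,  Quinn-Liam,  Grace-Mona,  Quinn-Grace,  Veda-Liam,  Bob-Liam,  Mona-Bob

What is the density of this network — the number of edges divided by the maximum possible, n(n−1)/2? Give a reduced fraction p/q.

There are 8 edges and 6 nodes, so the maximum possible is C(6,2) = 15.
Density = 8/15.

8/15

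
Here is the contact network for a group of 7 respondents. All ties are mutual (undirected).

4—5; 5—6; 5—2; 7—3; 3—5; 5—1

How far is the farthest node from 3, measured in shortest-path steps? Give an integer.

Distances from 3: 1:2, 2:2, 4:2, 5:1, 6:2, 7:1.
The largest is 2 (to 6, 4, 1, and 2), so the eccentricity of 3 is 2.

2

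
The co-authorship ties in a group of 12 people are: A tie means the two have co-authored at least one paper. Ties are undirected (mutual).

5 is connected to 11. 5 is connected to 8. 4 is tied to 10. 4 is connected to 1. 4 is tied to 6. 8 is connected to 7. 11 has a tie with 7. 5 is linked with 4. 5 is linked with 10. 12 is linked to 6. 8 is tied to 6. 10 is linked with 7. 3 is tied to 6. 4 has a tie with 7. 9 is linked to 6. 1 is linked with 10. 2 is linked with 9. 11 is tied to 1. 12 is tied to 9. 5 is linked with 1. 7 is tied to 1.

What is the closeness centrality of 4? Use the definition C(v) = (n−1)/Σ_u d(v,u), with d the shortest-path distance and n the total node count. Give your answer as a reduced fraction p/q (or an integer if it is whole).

11/18

Distances from 4: 1:1, 2:3, 3:2, 5:1, 6:1, 7:1, 8:2, 9:2, 10:1, 11:2, 12:2. Sum = 18.
n = 12, so closeness = 11/18.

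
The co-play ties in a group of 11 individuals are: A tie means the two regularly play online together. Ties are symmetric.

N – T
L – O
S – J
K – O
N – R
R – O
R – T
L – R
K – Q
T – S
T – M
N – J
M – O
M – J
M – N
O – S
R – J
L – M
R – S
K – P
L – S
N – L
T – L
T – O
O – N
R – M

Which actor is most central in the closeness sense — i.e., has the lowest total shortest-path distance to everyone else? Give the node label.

O

Farness (sum of distances to all others) for each node — J:21, K:18, L:16, M:16, N:16, O:13, P:27, Q:27, R:15, S:17, T:16.
The smallest farness is 13, for O, so O has the highest closeness.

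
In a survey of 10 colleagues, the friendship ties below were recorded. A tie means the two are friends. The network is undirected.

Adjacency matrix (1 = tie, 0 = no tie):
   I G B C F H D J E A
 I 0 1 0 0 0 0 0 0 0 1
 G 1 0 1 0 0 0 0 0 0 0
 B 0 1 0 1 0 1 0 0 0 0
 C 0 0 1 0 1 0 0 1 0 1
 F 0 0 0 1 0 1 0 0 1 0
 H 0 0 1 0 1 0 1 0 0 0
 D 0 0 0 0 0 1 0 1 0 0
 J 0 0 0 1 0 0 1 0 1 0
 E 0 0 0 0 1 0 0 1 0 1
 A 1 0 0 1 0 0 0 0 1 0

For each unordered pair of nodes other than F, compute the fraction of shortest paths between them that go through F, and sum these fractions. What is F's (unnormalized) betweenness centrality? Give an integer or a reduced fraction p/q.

3

Pairs whose geodesics pass through F — B–E: 2/4; C–H: 1/2; C–E: 1/3; H–E: 1; H–A: 2/3.
All other pairs contribute 0.
Summing the contributions gives betweenness(F) = 3.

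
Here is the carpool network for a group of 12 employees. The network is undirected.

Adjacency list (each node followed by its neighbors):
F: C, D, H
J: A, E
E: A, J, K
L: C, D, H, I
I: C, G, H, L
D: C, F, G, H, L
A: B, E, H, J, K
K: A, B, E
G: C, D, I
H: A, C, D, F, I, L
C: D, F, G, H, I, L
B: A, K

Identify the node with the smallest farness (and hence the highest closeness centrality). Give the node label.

Farness (sum of distances to all others) for each node — A:18, B:27, C:20, D:21, E:26, F:23, G:28, H:16, I:22, J:27, K:26, L:22.
The smallest farness is 16, for H, so H has the highest closeness.

H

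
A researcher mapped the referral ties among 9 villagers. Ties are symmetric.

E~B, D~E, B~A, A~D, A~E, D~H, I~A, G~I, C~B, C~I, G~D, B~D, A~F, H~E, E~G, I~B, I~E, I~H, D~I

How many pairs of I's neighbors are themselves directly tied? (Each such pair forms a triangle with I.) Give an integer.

11

I's neighbors: A, B, C, D, E, G, and H.
Neighbor pairs that are themselves tied: I–A–B; I–A–D; I–A–E; I–B–C; I–B–D; I–B–E; I–D–E; I–D–G; I–D–H; I–E–G; I–E–H. Each forms one triangle with I, for 11 in total.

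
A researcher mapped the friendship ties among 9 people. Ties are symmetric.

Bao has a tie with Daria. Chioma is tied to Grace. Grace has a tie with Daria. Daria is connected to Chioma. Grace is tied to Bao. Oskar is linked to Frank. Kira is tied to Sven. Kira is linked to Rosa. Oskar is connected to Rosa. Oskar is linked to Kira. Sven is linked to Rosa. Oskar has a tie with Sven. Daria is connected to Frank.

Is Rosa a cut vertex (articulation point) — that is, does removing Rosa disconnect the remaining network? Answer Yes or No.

Even without Rosa, every remaining node can still reach every other (the residual graph is connected), so Rosa is not a cut vertex.

No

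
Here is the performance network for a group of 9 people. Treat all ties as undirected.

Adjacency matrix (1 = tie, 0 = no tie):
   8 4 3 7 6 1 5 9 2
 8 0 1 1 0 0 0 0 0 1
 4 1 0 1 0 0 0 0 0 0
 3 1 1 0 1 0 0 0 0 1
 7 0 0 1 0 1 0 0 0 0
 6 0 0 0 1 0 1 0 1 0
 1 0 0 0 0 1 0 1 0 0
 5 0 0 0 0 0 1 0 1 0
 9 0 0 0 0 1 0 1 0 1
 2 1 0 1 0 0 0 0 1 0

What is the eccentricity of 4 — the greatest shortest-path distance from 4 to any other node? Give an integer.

Distances from 4: 1:4, 2:2, 3:1, 5:4, 6:3, 7:2, 8:1, 9:3.
The largest is 4 (to 5 and 1), so the eccentricity of 4 is 4.

4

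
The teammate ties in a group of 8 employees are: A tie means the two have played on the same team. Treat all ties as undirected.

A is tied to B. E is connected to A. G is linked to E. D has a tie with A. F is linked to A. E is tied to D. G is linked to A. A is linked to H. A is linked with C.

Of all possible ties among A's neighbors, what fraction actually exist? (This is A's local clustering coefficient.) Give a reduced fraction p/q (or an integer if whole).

A's neighbors: B, C, D, E, F, G, and H (k = 7).
Possible neighbor pairs: C(7,2) = 21. Edges among them: D–E, E–G → e = 2.
Clustering(A) = 2/21.

2/21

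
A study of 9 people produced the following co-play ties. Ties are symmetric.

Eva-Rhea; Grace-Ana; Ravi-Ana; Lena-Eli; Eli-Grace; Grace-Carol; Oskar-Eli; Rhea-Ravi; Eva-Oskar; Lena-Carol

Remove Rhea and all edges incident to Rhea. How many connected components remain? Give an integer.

1

Rhea's neighbors (Eva and Ravi) remain reachable from one another through other ties, so the rest of the network stays in one piece.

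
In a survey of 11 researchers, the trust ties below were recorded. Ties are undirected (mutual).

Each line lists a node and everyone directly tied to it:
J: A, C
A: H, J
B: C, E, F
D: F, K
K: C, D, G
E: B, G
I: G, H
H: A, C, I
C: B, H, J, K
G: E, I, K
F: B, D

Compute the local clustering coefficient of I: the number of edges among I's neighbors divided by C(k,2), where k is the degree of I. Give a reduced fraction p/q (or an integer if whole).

I's neighbors: G and H (k = 2).
Possible neighbor pairs: C(2,2) = 1. Edges among them: none → e = 0.
Clustering(I) = 0/1.

0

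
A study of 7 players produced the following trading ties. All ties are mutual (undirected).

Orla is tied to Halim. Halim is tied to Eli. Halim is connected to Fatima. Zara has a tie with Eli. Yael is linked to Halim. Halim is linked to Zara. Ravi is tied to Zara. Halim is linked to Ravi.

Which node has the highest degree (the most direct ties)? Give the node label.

Halim

Degrees — Eli:2, Fatima:1, Halim:6, Orla:1, Ravi:2, Yael:1, Zara:3.
The maximum is 6, attained only by Halim.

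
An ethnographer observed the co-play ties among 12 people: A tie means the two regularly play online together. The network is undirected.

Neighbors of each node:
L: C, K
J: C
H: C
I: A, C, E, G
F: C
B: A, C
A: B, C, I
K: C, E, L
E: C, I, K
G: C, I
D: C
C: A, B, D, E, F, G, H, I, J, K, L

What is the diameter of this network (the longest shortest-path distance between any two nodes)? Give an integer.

Eccentricity of each node (its greatest distance to any other): A:2, B:2, C:1, D:2, E:2, F:2, G:2, H:2, I:2, J:2, K:2, L:2.
The maximum eccentricity is 2, realized for instance by the pair D–G via D – C – G. So the diameter is 2.

2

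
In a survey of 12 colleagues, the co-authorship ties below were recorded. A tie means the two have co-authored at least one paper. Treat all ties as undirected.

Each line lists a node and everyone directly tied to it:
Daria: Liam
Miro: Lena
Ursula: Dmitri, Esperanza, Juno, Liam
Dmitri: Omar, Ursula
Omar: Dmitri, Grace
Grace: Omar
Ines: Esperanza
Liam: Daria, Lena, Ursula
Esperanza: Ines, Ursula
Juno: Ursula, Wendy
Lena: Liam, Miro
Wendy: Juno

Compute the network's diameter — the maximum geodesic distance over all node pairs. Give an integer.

Eccentricity of each node (its greatest distance to any other): Daria:5, Dmitri:4, Esperanza:4, Grace:6, Ines:5, Juno:4, Lena:5, Liam:4, Miro:6, Omar:5, Ursula:3, Wendy:5.
The maximum eccentricity is 6, realized for instance by the pair Grace–Miro via Grace – Omar – Dmitri – Ursula – Liam – Lena – Miro. So the diameter is 6.

6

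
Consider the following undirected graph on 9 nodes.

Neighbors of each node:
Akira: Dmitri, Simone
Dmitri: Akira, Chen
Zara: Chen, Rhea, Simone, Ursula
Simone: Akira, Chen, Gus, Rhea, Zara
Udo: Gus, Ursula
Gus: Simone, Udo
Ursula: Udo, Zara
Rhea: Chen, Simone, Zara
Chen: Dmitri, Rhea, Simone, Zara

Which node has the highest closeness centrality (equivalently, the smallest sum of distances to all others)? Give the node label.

Farness (sum of distances to all others) for each node — Akira:16, Chen:13, Dmitri:18, Gus:15, Rhea:14, Simone:11, Udo:19, Ursula:16, Zara:12.
The smallest farness is 11, for Simone, so Simone has the highest closeness.

Simone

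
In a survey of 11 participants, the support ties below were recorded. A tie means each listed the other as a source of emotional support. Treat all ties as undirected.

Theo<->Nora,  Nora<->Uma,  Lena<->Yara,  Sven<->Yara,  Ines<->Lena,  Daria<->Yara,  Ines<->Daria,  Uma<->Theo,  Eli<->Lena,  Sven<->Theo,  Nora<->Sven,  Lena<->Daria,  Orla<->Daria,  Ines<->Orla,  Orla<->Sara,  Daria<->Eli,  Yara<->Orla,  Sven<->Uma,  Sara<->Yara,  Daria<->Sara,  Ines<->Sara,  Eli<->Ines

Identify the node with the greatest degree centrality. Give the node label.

Daria

Degrees — Daria:6, Eli:3, Ines:5, Lena:4, Nora:3, Orla:4, Sara:4, Sven:4, Theo:3, Uma:3, Yara:5.
The maximum is 6, attained only by Daria.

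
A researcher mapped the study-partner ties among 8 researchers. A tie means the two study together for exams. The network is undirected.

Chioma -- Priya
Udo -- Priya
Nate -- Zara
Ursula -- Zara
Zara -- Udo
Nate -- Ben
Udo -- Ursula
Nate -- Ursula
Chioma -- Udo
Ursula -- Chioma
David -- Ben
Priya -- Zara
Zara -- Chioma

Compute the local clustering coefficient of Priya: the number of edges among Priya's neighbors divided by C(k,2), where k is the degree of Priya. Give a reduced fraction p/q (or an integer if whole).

1

Priya's neighbors: Chioma, Udo, and Zara (k = 3).
Possible neighbor pairs: C(3,2) = 3. Edges among them: Chioma–Udo, Chioma–Zara, Udo–Zara → e = 3.
Clustering(Priya) = 3/3 = 1.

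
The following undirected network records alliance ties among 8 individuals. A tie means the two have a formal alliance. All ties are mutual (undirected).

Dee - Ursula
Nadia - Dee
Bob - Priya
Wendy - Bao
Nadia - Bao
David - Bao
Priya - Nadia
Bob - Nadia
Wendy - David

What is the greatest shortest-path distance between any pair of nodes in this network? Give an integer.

Eccentricity of each node (its greatest distance to any other): Bao:3, Bob:3, David:4, Dee:3, Nadia:2, Priya:3, Ursula:4, Wendy:4.
The maximum eccentricity is 4, realized for instance by the pair David–Ursula via David – Bao – Nadia – Dee – Ursula. So the diameter is 4.

4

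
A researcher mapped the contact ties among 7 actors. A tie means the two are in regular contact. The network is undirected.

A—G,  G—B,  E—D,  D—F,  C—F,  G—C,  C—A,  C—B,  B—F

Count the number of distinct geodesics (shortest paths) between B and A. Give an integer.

The shortest distance is 2. The length-2 paths are: B–C–A; B–G–A.
That gives 2 distinct shortest paths.

2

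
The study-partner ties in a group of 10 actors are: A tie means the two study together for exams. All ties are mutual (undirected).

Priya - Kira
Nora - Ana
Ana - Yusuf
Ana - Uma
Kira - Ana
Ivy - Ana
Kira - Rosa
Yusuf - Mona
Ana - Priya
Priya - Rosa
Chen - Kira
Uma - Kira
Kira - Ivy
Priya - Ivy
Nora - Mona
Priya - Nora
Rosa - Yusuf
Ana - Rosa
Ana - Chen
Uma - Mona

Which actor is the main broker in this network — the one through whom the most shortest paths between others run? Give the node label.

Unnormalized betweenness of each node: Ana:731/60, Chen:0, Ivy:0, Kira:257/60, Mona:3/2, Nora:119/60, Priya:61/30, Rosa:1, Uma:67/30, Yusuf:107/60.
Ana has the largest value, 731/60, making it the main broker — the node through which the most shortest paths run.

Ana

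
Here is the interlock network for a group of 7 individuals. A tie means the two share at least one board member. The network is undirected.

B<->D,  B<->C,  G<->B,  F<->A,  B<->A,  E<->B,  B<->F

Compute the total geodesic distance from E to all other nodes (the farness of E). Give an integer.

Distances from E: A:2, B:1, C:2, D:2, F:2, G:2.
Sum = 2 + 1 + 2 + 2 + 2 + 2 = 11.

11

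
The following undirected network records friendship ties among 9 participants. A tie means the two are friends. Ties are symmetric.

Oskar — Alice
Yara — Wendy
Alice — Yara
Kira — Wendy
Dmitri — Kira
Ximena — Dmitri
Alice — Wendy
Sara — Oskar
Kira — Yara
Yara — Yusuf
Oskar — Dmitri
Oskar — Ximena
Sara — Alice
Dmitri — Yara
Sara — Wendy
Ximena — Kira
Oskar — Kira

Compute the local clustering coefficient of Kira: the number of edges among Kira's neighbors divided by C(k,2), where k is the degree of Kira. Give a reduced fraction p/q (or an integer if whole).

Kira's neighbors: Dmitri, Oskar, Wendy, Ximena, and Yara (k = 5).
Possible neighbor pairs: C(5,2) = 10. Edges among them: Dmitri–Oskar, Dmitri–Ximena, Dmitri–Yara, Oskar–Ximena, Wendy–Yara → e = 5.
Clustering(Kira) = 5/10 = 1/2.

1/2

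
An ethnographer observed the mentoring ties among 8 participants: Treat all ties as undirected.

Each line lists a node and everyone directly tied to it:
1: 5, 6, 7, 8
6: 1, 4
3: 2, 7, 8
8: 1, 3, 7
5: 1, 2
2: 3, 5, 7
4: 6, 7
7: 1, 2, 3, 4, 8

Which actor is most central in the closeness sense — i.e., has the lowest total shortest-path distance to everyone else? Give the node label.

7

Farness (sum of distances to all others) for each node — 1:10, 2:12, 3:12, 4:13, 5:13, 6:14, 7:9, 8:11.
The smallest farness is 9, for 7, so 7 has the highest closeness.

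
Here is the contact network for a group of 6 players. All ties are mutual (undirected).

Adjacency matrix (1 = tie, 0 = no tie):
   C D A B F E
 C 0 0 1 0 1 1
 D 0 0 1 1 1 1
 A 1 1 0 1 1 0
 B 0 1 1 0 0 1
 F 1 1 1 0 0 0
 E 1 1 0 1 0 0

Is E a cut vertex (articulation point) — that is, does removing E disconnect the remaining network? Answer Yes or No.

No

Even without E, every remaining node can still reach every other (the residual graph is connected), so E is not a cut vertex.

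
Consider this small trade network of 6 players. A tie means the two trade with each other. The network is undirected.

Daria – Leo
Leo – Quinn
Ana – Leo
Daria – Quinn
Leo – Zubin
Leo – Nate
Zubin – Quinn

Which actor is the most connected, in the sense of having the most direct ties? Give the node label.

Leo

Degrees — Ana:1, Daria:2, Leo:5, Nate:1, Quinn:3, Zubin:2.
The maximum is 5, attained only by Leo.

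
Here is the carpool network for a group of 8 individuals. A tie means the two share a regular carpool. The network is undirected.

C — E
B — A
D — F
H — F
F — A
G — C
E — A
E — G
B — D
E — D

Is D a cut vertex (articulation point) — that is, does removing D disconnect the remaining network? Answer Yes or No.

Even without D, every remaining node can still reach every other (the residual graph is connected), so D is not a cut vertex.

No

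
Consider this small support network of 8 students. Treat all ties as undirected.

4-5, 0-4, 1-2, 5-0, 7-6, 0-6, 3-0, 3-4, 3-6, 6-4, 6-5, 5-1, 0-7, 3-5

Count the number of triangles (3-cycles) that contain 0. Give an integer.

0's neighbors: 3, 4, 5, 6, and 7.
Neighbor pairs that are themselves tied: 0–3–4; 0–3–5; 0–3–6; 0–4–5; 0–4–6; 0–5–6; 0–6–7. Each forms one triangle with 0, for 7 in total.

7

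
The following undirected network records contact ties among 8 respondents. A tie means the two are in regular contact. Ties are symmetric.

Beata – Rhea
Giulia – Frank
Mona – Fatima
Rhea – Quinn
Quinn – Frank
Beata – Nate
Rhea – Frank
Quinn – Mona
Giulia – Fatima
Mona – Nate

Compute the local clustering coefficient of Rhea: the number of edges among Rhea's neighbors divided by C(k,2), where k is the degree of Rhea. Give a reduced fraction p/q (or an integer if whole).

1/3

Rhea's neighbors: Beata, Frank, and Quinn (k = 3).
Possible neighbor pairs: C(3,2) = 3. Edges among them: Frank–Quinn → e = 1.
Clustering(Rhea) = 1/3.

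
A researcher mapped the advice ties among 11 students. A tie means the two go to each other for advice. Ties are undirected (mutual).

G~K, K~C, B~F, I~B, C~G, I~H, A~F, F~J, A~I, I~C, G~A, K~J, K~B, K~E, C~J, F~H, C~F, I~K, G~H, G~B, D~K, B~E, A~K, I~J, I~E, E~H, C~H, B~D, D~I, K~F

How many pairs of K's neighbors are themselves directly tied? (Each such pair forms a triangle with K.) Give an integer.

K's neighbors: A, B, C, D, E, F, G, I, and J.
Neighbor pairs that are themselves tied: K–A–F; K–A–G; K–A–I; K–B–D; K–B–E; K–B–F; K–B–G; K–B–I; K–C–F; K–C–G; K–C–I; K–C–J; K–D–I; K–E–I; K–F–J; K–I–J. Each forms one triangle with K, for 16 in total.

16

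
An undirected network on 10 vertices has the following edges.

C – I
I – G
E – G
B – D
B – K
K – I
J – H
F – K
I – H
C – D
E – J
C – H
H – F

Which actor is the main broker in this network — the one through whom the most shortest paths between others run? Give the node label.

Unnormalized betweenness of each node: B:3/2, C:37/6, D:5/3, E:1, F:5/3, G:4, H:21/2, I:35/3, J:3, K:41/6.
I has the largest value, 35/3, making it the main broker — the node through which the most shortest paths run.

I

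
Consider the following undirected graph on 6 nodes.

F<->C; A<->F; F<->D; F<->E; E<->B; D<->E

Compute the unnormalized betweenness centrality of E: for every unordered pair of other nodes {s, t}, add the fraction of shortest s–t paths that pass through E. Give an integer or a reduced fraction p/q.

Pairs whose geodesics pass through E — B–A: 1; B–D: 1; B–F: 1; B–C: 1.
All other pairs contribute 0.
Summing the contributions gives betweenness(E) = 4.

4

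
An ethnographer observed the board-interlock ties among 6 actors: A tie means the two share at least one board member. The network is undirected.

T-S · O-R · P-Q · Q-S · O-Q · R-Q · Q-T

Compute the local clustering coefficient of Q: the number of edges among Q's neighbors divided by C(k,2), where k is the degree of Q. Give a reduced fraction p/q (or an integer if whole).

Q's neighbors: O, P, R, S, and T (k = 5).
Possible neighbor pairs: C(5,2) = 10. Edges among them: O–R, S–T → e = 2.
Clustering(Q) = 2/10 = 1/5.

1/5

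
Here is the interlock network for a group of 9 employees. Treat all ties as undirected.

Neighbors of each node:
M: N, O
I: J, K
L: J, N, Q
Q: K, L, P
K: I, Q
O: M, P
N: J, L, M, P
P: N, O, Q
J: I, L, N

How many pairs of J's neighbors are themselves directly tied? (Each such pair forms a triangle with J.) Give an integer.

1

J's neighbors: I, L, and N.
Neighbor pairs that are themselves tied: J–L–N. Each forms one triangle with J, for 1 in total.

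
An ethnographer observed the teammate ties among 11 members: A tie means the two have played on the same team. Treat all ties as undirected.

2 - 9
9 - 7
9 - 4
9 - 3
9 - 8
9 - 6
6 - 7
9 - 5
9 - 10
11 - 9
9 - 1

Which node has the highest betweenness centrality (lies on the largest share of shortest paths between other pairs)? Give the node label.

9

Unnormalized betweenness of each node: 1:0, 2:0, 3:0, 4:0, 5:0, 6:0, 7:0, 8:0, 9:44, 10:0, 11:0.
9 has the largest value, 44, making it the main broker — the node through which the most shortest paths run.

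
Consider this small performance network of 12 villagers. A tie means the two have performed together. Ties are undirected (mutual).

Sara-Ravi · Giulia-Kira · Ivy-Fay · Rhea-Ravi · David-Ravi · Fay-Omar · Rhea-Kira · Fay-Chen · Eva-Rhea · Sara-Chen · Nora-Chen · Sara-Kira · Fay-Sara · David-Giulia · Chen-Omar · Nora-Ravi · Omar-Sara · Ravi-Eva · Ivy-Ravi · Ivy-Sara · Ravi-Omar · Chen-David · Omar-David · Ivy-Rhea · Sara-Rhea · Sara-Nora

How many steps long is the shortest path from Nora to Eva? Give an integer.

2

One shortest route is Nora – Ravi – Eva, which uses 2 edges, and Nora and Eva are not directly tied, so nothing shorter exists. So d(Nora,Eva) = 2.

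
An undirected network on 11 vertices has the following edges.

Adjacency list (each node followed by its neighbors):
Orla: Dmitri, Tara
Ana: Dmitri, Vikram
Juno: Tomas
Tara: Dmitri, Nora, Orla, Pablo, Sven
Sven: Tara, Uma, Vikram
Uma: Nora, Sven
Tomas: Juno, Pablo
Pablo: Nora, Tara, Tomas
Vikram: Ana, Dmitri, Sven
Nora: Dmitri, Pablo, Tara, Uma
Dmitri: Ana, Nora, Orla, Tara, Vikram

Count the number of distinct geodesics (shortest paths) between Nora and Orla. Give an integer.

2

The shortest distance is 2. The length-2 paths are: Nora–Tara–Orla; Nora–Dmitri–Orla.
That gives 2 distinct shortest paths.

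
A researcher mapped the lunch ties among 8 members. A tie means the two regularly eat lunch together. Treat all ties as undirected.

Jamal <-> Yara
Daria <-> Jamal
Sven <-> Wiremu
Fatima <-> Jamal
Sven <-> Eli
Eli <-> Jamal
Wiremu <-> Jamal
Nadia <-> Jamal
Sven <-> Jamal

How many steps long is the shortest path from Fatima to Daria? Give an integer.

One shortest route is Fatima – Jamal – Daria, which uses 2 edges, and Fatima and Daria are not directly tied, so nothing shorter exists. So d(Fatima,Daria) = 2.

2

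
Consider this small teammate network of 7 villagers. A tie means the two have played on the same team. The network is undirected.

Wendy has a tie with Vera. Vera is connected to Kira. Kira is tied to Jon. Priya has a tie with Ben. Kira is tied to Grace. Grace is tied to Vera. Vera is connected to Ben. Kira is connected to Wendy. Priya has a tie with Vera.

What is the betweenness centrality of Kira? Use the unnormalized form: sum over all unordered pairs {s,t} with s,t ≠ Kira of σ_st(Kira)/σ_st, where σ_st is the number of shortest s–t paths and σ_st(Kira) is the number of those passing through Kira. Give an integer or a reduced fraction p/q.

Pairs whose geodesics pass through Kira — Vera–Jon: 1; Jon–Priya: 1; Jon–Grace: 1; Jon–Wendy: 1; Jon–Ben: 1; Grace–Wendy: 1/2.
All other pairs contribute 0.
Summing the contributions gives betweenness(Kira) = 11/2.

11/2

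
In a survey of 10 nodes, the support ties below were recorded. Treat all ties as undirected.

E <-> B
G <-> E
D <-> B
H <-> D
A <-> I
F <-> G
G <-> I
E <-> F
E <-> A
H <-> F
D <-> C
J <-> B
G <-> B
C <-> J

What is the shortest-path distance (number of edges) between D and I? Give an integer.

3

One shortest route is D – B – G – I, which uses 3 edges, and at distance 2 from D we only reach {E, F, G, J}, which does not include I. So d(D,I) = 3.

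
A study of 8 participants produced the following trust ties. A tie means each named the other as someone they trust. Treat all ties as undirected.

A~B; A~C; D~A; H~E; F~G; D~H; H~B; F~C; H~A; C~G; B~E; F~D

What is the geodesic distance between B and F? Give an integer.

3

One shortest route is B – A – C – F, which uses 3 edges, and at distance 2 from B we only reach {C, D}, which does not include F. So d(B,F) = 3.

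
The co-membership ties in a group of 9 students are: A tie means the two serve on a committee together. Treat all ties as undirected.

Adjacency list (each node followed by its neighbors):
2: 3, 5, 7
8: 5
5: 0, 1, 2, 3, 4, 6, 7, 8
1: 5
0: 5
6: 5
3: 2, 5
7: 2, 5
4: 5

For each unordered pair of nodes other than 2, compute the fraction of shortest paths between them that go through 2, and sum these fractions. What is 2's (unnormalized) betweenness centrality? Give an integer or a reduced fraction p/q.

1/2

Pairs whose geodesics pass through 2 — 7–3: 1/2.
All other pairs contribute 0.
Summing the contributions gives betweenness(2) = 1/2.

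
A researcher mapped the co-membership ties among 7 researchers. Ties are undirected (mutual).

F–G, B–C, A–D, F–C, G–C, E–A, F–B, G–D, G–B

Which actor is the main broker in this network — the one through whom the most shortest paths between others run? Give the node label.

G

Unnormalized betweenness of each node: A:5, B:0, C:0, D:8, E:0, F:0, G:9.
G has the largest value, 9, making it the main broker — the node through which the most shortest paths run.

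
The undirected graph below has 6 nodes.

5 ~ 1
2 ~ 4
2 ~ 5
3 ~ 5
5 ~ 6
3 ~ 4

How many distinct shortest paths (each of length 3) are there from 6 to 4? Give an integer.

The shortest distance is 3. The length-3 paths are: 6–5–3–4; 6–5–2–4.
That gives 2 distinct shortest paths.

2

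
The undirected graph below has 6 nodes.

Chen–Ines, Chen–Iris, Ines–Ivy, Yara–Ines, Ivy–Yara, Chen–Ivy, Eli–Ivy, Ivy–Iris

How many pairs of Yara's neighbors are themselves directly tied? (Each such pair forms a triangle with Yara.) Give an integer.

1

Yara's neighbors: Ines and Ivy.
Neighbor pairs that are themselves tied: Yara–Ines–Ivy. Each forms one triangle with Yara, for 1 in total.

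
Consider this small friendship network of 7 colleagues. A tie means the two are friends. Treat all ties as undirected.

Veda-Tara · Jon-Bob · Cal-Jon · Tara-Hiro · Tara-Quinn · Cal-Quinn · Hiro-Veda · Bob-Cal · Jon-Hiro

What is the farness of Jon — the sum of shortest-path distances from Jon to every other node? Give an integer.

9

Distances from Jon: Bob:1, Cal:1, Hiro:1, Quinn:2, Tara:2, Veda:2.
Sum = 1 + 1 + 1 + 2 + 2 + 2 = 9.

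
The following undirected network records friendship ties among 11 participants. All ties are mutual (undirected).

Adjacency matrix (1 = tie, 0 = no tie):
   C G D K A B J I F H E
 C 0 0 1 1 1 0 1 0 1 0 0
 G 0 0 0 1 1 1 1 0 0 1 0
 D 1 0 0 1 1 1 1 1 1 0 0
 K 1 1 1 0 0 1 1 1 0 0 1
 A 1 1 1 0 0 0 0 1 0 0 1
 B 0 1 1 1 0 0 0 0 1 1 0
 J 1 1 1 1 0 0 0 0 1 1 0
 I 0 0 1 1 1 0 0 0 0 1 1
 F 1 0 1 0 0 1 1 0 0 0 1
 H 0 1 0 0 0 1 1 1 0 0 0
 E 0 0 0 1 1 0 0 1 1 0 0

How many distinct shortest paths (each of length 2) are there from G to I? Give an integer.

The shortest distance is 2. The length-2 paths are: G–K–I; G–A–I; G–H–I.
That gives 3 distinct shortest paths.

3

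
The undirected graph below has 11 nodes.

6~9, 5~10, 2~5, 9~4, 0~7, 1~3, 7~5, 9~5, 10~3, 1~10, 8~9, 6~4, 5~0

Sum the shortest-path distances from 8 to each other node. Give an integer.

Distances from 8: 0:3, 1:4, 2:3, 3:4, 4:2, 5:2, 6:2, 7:3, 9:1, 10:3.
Sum = 3 + 4 + 3 + 4 + 2 + 2 + 2 + 3 + 1 + 3 = 27.

27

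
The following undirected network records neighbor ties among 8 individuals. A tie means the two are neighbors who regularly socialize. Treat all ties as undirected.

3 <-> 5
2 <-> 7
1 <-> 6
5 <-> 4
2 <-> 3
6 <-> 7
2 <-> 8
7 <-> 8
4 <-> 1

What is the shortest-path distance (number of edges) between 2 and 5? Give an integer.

One shortest route is 2 – 3 – 5, which uses 2 edges, and 2 and 5 are not directly tied, so nothing shorter exists. So d(2,5) = 2.

2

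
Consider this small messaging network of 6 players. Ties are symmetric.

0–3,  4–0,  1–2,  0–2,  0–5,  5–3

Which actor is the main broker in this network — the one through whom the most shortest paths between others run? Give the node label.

Unnormalized betweenness of each node: 0:8, 1:0, 2:4, 3:0, 4:0, 5:0.
0 has the largest value, 8, making it the main broker — the node through which the most shortest paths run.

0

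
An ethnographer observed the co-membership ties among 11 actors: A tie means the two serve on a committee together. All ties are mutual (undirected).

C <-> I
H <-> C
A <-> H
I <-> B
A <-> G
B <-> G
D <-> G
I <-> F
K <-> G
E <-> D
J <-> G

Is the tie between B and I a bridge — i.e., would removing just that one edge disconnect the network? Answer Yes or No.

Even without that edge, B still reaches I via B – G – A – H – C – I, so the network stays connected. Not a bridge.

No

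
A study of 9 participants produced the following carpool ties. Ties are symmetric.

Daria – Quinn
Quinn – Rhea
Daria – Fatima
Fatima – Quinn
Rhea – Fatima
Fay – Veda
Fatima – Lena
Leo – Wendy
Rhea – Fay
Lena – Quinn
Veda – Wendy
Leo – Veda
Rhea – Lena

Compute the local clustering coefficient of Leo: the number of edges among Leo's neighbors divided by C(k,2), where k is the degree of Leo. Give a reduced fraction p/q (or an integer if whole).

Leo's neighbors: Veda and Wendy (k = 2).
Possible neighbor pairs: C(2,2) = 1. Edges among them: Veda–Wendy → e = 1.
Clustering(Leo) = 1/1.

1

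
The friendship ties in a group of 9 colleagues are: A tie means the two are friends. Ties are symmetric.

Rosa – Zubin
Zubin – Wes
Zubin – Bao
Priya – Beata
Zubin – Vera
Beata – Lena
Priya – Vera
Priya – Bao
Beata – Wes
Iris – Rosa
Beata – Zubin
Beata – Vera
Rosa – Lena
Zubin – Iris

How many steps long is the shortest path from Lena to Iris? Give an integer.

One shortest route is Lena – Rosa – Iris, which uses 2 edges, and Lena and Iris are not directly tied, so nothing shorter exists. So d(Lena,Iris) = 2.

2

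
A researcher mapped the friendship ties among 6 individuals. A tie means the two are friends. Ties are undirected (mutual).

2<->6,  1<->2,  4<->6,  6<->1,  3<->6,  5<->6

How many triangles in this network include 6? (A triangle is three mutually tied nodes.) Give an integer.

6's neighbors: 1, 2, 3, 4, and 5.
Neighbor pairs that are themselves tied: 6–1–2. Each forms one triangle with 6, for 1 in total.

1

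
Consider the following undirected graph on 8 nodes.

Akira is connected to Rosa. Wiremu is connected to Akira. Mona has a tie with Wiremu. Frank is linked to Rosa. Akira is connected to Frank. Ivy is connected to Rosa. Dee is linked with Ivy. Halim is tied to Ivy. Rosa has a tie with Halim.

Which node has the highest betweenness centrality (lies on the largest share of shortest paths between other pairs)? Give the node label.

Rosa

Unnormalized betweenness of each node: Akira:10, Dee:0, Frank:0, Halim:0, Ivy:6, Mona:0, Rosa:12, Wiremu:6.
Rosa has the largest value, 12, making it the main broker — the node through which the most shortest paths run.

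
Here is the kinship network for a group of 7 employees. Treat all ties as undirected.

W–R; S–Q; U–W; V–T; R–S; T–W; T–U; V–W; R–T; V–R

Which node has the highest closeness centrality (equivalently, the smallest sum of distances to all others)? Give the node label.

Farness (sum of distances to all others) for each node — Q:16, R:8, S:11, T:9, U:13, V:10, W:9.
The smallest farness is 8, for R, so R has the highest closeness.

R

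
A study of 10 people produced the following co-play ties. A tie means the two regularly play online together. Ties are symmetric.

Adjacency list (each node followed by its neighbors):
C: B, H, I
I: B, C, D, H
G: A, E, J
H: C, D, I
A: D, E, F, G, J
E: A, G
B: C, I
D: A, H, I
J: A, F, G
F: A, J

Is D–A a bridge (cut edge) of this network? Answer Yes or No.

Without the D–A edge there is no alternate route between D and A, so the network disconnects. It is a bridge.

Yes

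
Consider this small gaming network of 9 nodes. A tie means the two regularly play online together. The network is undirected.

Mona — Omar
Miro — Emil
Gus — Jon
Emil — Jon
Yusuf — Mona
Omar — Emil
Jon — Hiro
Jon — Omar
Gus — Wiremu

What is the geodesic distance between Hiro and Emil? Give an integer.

One shortest route is Hiro – Jon – Emil, which uses 2 edges, and Hiro and Emil are not directly tied, so nothing shorter exists. So d(Hiro,Emil) = 2.

2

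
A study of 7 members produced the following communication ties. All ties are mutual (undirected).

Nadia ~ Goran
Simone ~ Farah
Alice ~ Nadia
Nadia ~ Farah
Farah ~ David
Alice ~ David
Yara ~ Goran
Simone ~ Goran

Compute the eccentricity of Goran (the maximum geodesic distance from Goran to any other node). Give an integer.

Distances from Goran: Alice:2, David:3, Farah:2, Nadia:1, Simone:1, Yara:1.
The largest is 3 (to David), so the eccentricity of Goran is 3.

3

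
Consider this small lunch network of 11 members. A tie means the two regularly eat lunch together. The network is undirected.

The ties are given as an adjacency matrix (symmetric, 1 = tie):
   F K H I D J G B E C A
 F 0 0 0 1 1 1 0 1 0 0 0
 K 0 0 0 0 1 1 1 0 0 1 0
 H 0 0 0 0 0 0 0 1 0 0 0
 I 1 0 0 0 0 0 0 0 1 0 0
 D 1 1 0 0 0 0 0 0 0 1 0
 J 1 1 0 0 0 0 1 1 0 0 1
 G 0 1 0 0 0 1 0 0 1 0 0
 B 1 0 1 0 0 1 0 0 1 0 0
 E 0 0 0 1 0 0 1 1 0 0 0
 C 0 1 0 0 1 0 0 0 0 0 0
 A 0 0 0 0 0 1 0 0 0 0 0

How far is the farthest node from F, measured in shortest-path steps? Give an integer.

2

Distances from F: A:2, B:1, C:2, D:1, E:2, G:2, H:2, I:1, J:1, K:2.
The largest is 2 (to E, K, C, G, A, and H), so the eccentricity of F is 2.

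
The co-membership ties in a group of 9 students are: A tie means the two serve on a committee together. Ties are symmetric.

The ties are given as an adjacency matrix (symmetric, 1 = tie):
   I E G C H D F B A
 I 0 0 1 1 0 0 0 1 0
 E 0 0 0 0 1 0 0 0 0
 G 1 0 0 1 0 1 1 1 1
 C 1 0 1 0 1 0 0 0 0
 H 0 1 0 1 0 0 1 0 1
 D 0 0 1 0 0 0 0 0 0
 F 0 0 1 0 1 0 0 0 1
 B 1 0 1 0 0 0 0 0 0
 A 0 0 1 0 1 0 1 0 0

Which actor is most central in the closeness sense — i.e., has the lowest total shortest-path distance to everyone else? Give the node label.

Farness (sum of distances to all others) for each node — A:13, B:17, C:13, D:18, E:21, F:13, G:11, H:14, I:14.
The smallest farness is 11, for G, so G has the highest closeness.

G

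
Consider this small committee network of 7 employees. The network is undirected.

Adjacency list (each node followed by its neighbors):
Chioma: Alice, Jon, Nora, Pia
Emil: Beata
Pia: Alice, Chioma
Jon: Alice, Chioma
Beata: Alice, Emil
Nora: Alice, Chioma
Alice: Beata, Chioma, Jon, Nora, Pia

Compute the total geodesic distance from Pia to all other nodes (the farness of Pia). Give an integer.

Distances from Pia: Alice:1, Beata:2, Chioma:1, Emil:3, Jon:2, Nora:2.
Sum = 1 + 2 + 1 + 3 + 2 + 2 = 11.

11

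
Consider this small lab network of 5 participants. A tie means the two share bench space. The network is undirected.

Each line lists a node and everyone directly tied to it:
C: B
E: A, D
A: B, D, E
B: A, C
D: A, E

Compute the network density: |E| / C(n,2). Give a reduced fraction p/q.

There are 5 edges and 5 nodes, so the maximum possible is C(5,2) = 10.
Density = 5/10 = 1/2.

1/2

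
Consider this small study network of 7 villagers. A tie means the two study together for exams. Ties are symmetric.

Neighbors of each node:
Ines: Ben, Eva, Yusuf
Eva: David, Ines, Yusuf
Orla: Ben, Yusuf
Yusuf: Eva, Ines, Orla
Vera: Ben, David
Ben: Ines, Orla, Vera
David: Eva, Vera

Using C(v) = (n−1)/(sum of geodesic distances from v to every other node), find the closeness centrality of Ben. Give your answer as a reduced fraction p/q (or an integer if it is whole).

2/3

Distances from Ben: David:2, Eva:2, Ines:1, Orla:1, Vera:1, Yusuf:2. Sum = 9.
n = 7, so closeness = 6/9 = 2/3.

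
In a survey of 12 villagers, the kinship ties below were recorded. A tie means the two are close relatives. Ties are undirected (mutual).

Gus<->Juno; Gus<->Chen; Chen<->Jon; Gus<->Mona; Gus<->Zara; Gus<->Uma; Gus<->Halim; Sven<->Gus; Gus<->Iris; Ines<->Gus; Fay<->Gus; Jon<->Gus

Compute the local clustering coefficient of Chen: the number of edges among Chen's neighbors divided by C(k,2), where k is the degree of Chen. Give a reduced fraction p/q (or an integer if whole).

Chen's neighbors: Gus and Jon (k = 2).
Possible neighbor pairs: C(2,2) = 1. Edges among them: Gus–Jon → e = 1.
Clustering(Chen) = 1/1.

1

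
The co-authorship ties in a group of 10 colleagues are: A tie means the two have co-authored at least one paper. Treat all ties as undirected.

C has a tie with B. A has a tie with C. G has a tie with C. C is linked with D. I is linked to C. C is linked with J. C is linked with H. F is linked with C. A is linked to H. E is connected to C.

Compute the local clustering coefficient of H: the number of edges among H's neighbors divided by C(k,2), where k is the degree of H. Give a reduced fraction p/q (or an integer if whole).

H's neighbors: A and C (k = 2).
Possible neighbor pairs: C(2,2) = 1. Edges among them: A–C → e = 1.
Clustering(H) = 1/1.

1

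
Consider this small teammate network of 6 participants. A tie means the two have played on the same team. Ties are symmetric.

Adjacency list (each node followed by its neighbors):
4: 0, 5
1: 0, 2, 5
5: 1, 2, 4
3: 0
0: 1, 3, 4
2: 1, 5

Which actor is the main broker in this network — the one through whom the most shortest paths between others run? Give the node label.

0

Unnormalized betweenness of each node: 0:9/2, 1:3, 2:0, 3:0, 4:1, 5:3/2.
0 has the largest value, 9/2, making it the main broker — the node through which the most shortest paths run.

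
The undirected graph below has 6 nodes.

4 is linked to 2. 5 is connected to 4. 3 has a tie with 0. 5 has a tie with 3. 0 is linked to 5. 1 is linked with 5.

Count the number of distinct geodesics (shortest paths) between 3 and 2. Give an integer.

The shortest distance is 3, and the only length-3 path is 3–5–4–2. So there is exactly 1 shortest path.

1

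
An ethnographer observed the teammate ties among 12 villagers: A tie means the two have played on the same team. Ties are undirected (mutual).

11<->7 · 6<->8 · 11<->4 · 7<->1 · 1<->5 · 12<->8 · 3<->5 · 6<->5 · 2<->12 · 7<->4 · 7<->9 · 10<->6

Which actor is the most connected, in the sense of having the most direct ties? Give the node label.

Degrees — 1:2, 2:1, 3:1, 4:2, 5:3, 6:3, 7:4, 8:2, 9:1, 10:1, 11:2, 12:2.
The maximum is 4, attained only by 7.

7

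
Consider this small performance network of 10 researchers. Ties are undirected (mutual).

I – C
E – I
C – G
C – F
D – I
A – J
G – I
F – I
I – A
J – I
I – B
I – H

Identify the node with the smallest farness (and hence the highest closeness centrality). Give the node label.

Farness (sum of distances to all others) for each node — A:16, B:17, C:15, D:17, E:17, F:16, G:16, H:17, I:9, J:16.
The smallest farness is 9, for I, so I has the highest closeness.

I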